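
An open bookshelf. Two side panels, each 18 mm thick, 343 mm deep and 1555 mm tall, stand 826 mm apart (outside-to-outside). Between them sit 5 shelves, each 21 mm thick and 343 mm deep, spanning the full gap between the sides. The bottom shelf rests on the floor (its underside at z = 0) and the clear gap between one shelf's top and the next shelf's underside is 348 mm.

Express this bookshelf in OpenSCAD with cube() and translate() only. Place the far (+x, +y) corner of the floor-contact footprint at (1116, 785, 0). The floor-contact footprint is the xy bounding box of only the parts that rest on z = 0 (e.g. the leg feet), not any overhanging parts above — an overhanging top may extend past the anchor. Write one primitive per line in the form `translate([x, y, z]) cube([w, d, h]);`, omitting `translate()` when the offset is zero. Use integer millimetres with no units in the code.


translate([290, 442, 0]) cube([18, 343, 1555]);
translate([1098, 442, 0]) cube([18, 343, 1555]);
translate([308, 442, 0]) cube([790, 343, 21]);
translate([308, 442, 369]) cube([790, 343, 21]);
translate([308, 442, 738]) cube([790, 343, 21]);
translate([308, 442, 1107]) cube([790, 343, 21]);
translate([308, 442, 1476]) cube([790, 343, 21]);


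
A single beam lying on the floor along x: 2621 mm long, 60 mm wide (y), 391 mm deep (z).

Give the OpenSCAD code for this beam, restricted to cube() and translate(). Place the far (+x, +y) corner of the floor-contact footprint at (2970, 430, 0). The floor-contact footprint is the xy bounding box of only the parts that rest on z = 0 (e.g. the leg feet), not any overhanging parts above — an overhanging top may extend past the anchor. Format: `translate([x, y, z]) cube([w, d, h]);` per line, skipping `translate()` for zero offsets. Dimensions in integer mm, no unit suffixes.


translate([349, 370, 0]) cube([2621, 60, 391]);


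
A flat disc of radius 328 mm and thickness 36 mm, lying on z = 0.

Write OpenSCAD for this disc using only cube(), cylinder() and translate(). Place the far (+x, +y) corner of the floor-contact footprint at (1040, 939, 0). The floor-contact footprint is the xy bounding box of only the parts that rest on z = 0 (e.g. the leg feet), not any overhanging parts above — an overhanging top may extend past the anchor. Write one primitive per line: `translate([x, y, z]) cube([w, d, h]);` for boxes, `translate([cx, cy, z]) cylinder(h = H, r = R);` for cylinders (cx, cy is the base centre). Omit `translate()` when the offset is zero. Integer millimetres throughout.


translate([712, 611, 0]) cylinder(h = 36, r = 328);


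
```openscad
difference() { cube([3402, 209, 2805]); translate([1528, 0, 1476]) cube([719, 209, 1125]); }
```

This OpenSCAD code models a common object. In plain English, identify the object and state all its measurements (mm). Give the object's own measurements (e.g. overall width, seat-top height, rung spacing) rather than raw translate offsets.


A wall 3402 mm long (x), 209 mm thick (y), 2805 mm tall, with a rectangular window opening cut through it. The opening is 719 mm wide and 1125 mm tall; its sill is at z = 1476 mm and its near (−x) edge is 1528 mm from the wall's −x end. The opening passes through the full wall thickness.


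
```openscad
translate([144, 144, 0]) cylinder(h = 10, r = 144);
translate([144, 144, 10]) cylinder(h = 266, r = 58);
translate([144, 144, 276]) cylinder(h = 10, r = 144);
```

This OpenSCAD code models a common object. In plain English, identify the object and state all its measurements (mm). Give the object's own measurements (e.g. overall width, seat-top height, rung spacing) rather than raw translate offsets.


A spool: two coaxial disc flanges of radius 144 mm and thickness 10 mm, joined by a core cylinder of radius 58 mm and height 266 mm. The lower flange rests on z = 0 and the three cylinders share a vertical axis.


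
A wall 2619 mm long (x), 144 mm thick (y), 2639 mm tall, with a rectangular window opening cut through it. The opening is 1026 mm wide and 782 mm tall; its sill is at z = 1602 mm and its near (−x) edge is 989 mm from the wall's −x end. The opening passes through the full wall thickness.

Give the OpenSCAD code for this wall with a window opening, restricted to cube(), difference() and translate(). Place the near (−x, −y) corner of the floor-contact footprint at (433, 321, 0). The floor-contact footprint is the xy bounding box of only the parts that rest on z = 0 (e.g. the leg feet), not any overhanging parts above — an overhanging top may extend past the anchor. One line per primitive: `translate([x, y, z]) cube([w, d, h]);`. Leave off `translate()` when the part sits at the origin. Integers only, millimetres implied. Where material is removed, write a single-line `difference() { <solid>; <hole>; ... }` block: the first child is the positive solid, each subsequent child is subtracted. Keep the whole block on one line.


difference() { translate([433, 321, 0]) cube([2619, 144, 2639]); translate([1422, 321, 1602]) cube([1026, 144, 782]); }


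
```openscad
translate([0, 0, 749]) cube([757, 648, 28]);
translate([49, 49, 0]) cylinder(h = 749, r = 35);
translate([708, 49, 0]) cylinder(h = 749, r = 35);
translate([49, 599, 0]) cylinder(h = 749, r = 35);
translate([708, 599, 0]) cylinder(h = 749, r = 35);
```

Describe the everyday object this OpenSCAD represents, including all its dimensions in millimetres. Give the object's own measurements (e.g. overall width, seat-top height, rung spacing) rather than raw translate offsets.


A rectangular dining table. The top is 757×648×28 mm with its upper surface at z = 777 mm. It stands on four round legs of 70 mm diameter, each leg's bounding box inset 14 mm from the nearest pair of top edges, running from the floor to the underside of the top.


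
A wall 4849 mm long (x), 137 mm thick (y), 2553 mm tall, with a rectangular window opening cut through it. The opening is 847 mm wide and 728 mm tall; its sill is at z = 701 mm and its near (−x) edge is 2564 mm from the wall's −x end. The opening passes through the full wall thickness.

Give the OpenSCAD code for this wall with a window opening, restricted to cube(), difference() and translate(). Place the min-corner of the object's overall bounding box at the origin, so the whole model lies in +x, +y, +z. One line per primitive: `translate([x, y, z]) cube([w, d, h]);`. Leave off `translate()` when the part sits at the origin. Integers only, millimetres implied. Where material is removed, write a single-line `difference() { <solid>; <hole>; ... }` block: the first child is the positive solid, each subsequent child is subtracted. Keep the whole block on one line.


difference() { cube([4849, 137, 2553]); translate([2564, 0, 701]) cube([847, 137, 728]); }


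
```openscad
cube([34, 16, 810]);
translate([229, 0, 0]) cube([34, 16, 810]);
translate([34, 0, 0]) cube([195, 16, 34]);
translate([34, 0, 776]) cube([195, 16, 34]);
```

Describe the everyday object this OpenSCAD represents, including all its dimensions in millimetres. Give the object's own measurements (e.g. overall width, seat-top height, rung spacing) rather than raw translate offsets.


A rectangular picture frame lying in the x–z plane (depth along y). The opening is 195 mm wide (x) by 742 mm tall (z), surrounded by a border 34 mm wide on all four sides. The frame is 16 mm deep and is made of two full-height vertical stiles with two horizontal rails fitted between them.


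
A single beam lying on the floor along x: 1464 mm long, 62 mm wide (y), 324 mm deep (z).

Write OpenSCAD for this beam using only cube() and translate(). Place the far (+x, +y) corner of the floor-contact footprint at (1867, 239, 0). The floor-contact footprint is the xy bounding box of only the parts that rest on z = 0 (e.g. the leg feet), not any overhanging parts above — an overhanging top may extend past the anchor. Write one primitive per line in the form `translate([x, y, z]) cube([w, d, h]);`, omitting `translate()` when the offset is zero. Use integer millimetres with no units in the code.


translate([403, 177, 0]) cube([1464, 62, 324]);


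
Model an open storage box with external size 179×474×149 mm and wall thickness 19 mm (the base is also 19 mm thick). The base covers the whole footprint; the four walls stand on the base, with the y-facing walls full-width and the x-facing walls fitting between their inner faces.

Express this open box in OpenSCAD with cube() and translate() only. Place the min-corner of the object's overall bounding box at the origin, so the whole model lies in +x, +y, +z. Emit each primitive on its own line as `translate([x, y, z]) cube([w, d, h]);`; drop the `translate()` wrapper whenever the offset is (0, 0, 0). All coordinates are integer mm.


cube([179, 474, 19]);
translate([0, 0, 19]) cube([179, 19, 130]);
translate([0, 455, 19]) cube([179, 19, 130]);
translate([0, 19, 19]) cube([19, 436, 130]);
translate([160, 19, 19]) cube([19, 436, 130]);


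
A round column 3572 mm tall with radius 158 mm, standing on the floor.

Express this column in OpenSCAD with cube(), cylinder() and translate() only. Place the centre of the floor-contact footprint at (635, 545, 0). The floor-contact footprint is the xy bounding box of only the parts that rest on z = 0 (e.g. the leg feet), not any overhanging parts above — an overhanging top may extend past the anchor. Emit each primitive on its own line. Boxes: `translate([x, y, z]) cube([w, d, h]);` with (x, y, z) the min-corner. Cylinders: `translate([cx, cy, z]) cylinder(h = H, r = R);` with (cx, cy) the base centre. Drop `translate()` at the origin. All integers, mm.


translate([635, 545, 0]) cylinder(h = 3572, r = 158);


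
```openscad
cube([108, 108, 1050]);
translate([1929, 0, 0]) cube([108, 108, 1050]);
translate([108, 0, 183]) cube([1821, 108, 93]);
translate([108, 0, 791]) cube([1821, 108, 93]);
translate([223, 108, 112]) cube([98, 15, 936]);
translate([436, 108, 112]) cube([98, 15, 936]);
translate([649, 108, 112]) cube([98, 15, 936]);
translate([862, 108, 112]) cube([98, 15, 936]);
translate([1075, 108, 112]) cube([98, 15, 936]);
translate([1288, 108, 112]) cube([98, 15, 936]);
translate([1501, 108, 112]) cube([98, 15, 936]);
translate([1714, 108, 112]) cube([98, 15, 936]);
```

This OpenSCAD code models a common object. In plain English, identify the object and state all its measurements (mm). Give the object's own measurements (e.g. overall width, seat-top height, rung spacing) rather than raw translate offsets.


A fence section. Two 108×108 mm posts, 1050 mm tall, stand on the floor with a clear span of 1821 mm between their inner faces. Two horizontal rails of 108×93 mm section span the gap between the posts with their undersides at z = 183 mm and z = 791 mm, flush with the posts' −y face. 8 pickets, each 98 mm wide, 15 mm thick and 936 mm tall, are fixed to the +y face of the rails with their bottoms at z = 112 mm, spaced across the span with a 115 mm gap after the −x post and between neighbouring pickets, with 117 mm left before the +x post.


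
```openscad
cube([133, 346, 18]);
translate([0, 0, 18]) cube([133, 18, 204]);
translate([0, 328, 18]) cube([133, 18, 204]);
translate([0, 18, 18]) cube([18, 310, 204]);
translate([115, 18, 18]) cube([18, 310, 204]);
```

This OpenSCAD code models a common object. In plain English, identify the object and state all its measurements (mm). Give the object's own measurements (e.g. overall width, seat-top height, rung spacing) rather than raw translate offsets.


An open-topped rectangular box: outside dimensions 133×346×222 mm, with a uniform wall and base thickness of 18 mm. The base is a full 133×346 slab on the floor; four walls sit on top of the base. The front and back walls (the −y and +y sides) span the full width; the two side walls fit between them.


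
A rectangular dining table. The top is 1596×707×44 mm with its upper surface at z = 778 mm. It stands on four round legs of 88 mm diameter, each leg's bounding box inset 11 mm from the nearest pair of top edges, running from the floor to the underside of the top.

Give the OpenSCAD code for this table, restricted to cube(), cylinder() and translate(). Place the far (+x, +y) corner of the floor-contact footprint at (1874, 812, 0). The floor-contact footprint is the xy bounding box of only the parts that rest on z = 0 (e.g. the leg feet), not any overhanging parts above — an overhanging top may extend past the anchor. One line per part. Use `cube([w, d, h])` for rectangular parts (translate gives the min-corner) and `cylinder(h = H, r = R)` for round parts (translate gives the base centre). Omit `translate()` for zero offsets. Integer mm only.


// leg_h = 778 - 44 = 734
translate([289, 116, 734]) cube([1596, 707, 44]);
translate([344, 171, 0]) cylinder(h = 734, r = 44);
translate([1830, 171, 0]) cylinder(h = 734, r = 44);
translate([344, 768, 0]) cylinder(h = 734, r = 44);
translate([1830, 768, 0]) cylinder(h = 734, r = 44);


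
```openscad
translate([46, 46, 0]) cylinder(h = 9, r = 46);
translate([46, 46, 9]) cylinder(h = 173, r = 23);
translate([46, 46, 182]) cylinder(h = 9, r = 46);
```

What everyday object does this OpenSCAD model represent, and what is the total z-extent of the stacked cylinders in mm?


A spool. The overall height is 191 mm.

Three coaxial cylinders, large–small–large — a spool. Two 9 mm flanges and a 173 mm core give 9 + 173 + 9 = 191 mm.


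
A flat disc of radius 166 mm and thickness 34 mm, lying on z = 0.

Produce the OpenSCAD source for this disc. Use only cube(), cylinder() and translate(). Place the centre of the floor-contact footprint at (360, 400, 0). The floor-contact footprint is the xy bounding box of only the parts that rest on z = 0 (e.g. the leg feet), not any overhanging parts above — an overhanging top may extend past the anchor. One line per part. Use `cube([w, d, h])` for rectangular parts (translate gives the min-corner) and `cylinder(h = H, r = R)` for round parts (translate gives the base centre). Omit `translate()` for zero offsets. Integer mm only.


translate([360, 400, 0]) cylinder(h = 34, r = 166);


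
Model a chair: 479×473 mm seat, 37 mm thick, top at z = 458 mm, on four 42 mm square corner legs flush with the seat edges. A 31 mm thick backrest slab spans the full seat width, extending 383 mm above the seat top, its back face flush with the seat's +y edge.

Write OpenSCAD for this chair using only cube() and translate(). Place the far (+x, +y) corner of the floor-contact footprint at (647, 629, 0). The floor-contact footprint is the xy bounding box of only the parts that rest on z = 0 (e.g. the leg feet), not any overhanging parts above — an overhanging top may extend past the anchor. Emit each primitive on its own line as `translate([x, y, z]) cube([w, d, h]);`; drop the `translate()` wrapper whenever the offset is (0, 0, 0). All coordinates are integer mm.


// leg_h = 458 - 37 = 421
translate([168, 156, 421]) cube([479, 473, 37]);
translate([168, 156, 0]) cube([42, 42, 421]);
translate([605, 156, 0]) cube([42, 42, 421]);
translate([168, 587, 0]) cube([42, 42, 421]);
translate([605, 587, 0]) cube([42, 42, 421]);
translate([168, 598, 458]) cube([479, 31, 383]);


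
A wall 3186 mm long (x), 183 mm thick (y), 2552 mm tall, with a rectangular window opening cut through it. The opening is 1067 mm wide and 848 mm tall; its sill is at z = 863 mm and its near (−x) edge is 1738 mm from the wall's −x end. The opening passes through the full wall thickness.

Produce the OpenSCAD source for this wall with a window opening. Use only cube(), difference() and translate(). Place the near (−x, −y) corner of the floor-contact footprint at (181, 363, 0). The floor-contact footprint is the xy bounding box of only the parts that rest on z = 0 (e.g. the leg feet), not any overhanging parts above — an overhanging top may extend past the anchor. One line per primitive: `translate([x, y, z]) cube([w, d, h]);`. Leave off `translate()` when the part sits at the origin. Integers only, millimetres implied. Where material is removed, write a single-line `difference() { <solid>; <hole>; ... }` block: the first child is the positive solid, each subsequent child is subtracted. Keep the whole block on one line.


difference() { translate([181, 363, 0]) cube([3186, 183, 2552]); translate([1919, 363, 863]) cube([1067, 183, 848]); }


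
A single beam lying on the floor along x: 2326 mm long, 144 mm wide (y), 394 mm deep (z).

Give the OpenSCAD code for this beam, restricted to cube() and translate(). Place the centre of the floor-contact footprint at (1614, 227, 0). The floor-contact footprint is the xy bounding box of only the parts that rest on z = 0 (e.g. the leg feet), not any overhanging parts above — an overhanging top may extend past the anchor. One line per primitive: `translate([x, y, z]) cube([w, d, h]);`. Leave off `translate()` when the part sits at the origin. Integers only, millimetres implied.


translate([451, 155, 0]) cube([2326, 144, 394]);


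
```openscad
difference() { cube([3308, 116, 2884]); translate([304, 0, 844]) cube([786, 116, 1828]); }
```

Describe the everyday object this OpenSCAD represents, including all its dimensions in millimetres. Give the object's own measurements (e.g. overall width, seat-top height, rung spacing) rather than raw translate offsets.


A wall 3308 mm long (x), 116 mm thick (y), 2884 mm tall, with a rectangular window opening cut through it. The opening is 786 mm wide and 1828 mm tall; its sill is at z = 844 mm and its near (−x) edge is 304 mm from the wall's −x end. The opening passes through the full wall thickness.


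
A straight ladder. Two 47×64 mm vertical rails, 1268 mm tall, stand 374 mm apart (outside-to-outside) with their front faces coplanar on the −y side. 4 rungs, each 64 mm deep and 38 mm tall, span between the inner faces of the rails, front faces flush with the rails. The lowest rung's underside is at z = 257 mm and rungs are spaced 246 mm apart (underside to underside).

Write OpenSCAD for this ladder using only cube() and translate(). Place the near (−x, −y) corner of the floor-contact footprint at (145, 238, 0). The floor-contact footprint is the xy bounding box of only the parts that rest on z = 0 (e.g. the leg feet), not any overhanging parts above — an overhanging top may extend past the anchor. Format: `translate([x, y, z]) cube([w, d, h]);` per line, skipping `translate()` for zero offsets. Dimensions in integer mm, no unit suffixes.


translate([145, 238, 0]) cube([47, 64, 1268]);
translate([472, 238, 0]) cube([47, 64, 1268]);
translate([192, 238, 257]) cube([280, 64, 38]);
translate([192, 238, 503]) cube([280, 64, 38]);
translate([192, 238, 749]) cube([280, 64, 38]);
translate([192, 238, 995]) cube([280, 64, 38]);


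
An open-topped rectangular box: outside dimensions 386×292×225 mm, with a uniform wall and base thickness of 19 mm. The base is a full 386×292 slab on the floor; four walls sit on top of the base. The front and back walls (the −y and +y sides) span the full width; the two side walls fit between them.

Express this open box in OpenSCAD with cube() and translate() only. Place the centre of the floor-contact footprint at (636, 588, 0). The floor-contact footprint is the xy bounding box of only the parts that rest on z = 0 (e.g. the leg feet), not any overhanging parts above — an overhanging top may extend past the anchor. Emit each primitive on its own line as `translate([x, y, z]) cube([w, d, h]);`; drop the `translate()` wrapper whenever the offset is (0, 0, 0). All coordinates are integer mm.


translate([443, 442, 0]) cube([386, 292, 19]);
translate([443, 442, 19]) cube([386, 19, 206]);
translate([443, 715, 19]) cube([386, 19, 206]);
translate([443, 461, 19]) cube([19, 254, 206]);
translate([810, 461, 19]) cube([19, 254, 206]);


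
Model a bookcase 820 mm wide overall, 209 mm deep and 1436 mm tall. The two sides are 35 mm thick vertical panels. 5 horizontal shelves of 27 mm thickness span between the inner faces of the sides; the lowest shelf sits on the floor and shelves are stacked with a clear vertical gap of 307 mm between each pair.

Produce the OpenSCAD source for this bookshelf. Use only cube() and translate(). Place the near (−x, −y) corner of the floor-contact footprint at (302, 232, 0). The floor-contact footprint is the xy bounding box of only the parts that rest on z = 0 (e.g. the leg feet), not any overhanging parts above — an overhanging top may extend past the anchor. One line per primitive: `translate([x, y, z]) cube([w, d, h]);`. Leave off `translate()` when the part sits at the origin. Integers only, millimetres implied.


translate([302, 232, 0]) cube([35, 209, 1436]);
translate([1087, 232, 0]) cube([35, 209, 1436]);
translate([337, 232, 0]) cube([750, 209, 27]);
translate([337, 232, 334]) cube([750, 209, 27]);
translate([337, 232, 668]) cube([750, 209, 27]);
translate([337, 232, 1002]) cube([750, 209, 27]);
translate([337, 232, 1336]) cube([750, 209, 27]);


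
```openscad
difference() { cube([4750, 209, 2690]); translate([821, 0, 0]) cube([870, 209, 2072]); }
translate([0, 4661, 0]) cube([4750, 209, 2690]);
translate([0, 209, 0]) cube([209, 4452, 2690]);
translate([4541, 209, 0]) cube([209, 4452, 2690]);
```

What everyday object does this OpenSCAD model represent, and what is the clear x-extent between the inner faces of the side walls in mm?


A single room. The interior width is 4332 mm.

Four walls enclosing a rectangle with a door in the front wall — a room. Outside width 4750 minus two 209 mm walls gives 4332 mm.


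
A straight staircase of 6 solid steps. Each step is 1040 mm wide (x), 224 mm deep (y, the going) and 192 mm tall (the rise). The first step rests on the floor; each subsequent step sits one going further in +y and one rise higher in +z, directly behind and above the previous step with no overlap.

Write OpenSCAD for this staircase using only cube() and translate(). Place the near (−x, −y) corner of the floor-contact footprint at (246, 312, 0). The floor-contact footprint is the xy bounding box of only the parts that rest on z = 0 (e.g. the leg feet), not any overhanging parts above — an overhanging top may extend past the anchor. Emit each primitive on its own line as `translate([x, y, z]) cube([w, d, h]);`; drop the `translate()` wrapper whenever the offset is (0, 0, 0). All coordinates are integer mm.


translate([246, 312, 0]) cube([1040, 224, 192]);
translate([246, 536, 192]) cube([1040, 224, 192]);
translate([246, 760, 384]) cube([1040, 224, 192]);
translate([246, 984, 576]) cube([1040, 224, 192]);
translate([246, 1208, 768]) cube([1040, 224, 192]);
translate([246, 1432, 960]) cube([1040, 224, 192]);


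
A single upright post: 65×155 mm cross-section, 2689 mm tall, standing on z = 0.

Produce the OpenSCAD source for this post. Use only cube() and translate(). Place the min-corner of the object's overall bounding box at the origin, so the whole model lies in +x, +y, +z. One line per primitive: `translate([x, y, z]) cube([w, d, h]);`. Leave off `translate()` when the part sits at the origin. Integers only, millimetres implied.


cube([65, 155, 2689]);


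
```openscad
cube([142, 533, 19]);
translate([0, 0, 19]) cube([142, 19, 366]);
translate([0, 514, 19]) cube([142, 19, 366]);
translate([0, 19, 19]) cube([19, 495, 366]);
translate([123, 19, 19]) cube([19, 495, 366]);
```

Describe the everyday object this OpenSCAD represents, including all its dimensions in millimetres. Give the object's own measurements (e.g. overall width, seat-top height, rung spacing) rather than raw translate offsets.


An open-topped rectangular box: outside dimensions 142×533×385 mm, with a uniform wall and base thickness of 19 mm. The base is a full 142×533 slab on the floor; four walls sit on top of the base. The front and back walls (the −y and +y sides) span the full width; the two side walls fit between them.


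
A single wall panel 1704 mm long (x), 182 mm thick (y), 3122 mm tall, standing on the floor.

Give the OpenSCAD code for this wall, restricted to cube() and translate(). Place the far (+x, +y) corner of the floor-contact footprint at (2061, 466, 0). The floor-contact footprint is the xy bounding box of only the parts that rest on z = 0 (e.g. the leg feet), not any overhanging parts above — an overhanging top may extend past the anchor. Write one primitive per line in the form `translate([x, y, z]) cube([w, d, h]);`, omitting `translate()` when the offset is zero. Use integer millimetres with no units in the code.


translate([357, 284, 0]) cube([1704, 182, 3122]);


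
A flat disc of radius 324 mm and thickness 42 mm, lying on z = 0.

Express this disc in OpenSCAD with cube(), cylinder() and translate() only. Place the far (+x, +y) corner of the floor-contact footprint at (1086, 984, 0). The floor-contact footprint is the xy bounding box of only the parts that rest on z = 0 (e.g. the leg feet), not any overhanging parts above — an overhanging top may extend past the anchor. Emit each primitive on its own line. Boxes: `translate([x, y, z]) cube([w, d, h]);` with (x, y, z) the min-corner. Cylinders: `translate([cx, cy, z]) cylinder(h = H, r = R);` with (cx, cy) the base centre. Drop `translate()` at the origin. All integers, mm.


translate([762, 660, 0]) cylinder(h = 42, r = 324);


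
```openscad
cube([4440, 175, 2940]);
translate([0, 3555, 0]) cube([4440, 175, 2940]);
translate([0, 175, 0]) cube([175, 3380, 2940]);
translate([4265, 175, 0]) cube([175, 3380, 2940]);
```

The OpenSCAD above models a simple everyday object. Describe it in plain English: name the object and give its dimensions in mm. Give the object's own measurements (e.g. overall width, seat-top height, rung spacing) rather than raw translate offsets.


The wall frame of a small rectangular building: four walls, each 2940 mm tall and 175 mm thick, enclosing a footprint 4440 mm (x) by 3730 mm (y) outside-to-outside, with no floor or roof. The front and back walls (the −y and +y sides) span the full width; the two side walls fit between them.


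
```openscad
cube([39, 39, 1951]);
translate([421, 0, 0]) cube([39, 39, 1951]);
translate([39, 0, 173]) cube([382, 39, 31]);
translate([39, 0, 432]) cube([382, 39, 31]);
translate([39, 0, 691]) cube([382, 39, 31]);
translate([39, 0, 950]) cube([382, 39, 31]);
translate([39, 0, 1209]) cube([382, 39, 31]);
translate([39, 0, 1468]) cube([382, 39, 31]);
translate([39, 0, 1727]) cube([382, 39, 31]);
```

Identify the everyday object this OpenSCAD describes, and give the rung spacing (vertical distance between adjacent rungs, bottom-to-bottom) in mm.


A ladder. The rung spacing is 259 mm.

Two tall 39×39 posts with 7 short bars between them — a ladder. Adjacent rungs sit at z = 173 and z = 432, so the spacing is 432 − 173 = 259 mm.


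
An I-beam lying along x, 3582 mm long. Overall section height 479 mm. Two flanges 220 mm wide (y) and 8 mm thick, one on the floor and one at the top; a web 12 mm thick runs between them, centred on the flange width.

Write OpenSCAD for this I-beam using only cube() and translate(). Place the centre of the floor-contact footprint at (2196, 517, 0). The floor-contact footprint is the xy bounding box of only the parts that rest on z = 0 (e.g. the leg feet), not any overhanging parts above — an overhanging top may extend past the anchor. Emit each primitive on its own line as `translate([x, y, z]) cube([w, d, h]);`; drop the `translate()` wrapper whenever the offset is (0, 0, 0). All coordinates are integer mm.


translate([405, 407, 0]) cube([3582, 220, 8]);
translate([405, 511, 8]) cube([3582, 12, 463]);
translate([405, 407, 471]) cube([3582, 220, 8]);


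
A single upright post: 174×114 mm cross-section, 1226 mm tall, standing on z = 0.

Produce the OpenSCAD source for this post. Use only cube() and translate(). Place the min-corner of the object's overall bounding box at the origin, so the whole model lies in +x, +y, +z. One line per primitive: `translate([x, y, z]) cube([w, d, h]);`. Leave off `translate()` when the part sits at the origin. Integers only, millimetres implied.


cube([174, 114, 1226]);


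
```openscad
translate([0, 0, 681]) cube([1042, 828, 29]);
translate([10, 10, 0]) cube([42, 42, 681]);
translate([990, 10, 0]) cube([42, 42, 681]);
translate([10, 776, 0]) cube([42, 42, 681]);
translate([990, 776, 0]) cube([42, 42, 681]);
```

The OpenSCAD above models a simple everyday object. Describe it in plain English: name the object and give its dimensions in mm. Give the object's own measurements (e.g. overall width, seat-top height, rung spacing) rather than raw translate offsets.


A table: top 1042 mm (x) × 828 mm (y), 29 mm thick, upper face at z = 710 mm, on four 42×42 mm square legs, each inset 10 mm from the nearest pair of top edges from z = 0 to the bottom of the top.


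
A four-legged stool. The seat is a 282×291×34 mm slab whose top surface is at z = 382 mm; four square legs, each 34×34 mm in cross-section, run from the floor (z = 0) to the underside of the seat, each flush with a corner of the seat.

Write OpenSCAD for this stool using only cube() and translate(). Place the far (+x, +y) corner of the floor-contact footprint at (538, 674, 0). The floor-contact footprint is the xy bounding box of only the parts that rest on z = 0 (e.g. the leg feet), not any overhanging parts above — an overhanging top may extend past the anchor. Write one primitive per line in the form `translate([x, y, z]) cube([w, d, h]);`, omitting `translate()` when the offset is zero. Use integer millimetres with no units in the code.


// leg_h = 382 - 34 = 348
translate([256, 383, 348]) cube([282, 291, 34]);
translate([256, 383, 0]) cube([34, 34, 348]);
translate([504, 383, 0]) cube([34, 34, 348]);
translate([256, 640, 0]) cube([34, 34, 348]);
translate([504, 640, 0]) cube([34, 34, 348]);


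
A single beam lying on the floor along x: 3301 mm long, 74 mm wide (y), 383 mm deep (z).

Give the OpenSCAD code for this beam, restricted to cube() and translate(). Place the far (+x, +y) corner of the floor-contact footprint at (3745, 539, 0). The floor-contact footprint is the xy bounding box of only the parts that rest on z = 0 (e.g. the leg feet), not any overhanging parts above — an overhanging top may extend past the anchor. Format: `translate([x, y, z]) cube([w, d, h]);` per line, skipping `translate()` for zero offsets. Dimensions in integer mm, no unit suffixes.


translate([444, 465, 0]) cube([3301, 74, 383]);


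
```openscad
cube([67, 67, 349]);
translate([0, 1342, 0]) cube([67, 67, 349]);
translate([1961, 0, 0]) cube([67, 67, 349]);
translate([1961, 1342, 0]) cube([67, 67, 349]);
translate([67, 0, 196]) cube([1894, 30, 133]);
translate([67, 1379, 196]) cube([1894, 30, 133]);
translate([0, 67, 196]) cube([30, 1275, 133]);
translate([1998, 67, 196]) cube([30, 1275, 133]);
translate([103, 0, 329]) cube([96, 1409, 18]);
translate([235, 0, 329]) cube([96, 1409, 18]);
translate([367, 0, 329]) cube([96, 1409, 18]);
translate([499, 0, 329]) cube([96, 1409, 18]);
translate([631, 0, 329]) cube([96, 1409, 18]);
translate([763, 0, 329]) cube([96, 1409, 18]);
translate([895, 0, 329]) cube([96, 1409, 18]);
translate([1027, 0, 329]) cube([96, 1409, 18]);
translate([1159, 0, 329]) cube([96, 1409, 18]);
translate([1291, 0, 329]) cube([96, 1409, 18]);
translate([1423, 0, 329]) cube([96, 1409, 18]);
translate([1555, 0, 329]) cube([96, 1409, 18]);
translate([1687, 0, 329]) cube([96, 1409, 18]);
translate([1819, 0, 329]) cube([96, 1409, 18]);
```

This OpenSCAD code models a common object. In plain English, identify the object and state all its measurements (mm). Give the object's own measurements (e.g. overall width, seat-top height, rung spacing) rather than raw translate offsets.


A bed frame 2028 mm long (x) by 1409 mm wide (y). Four 67×67 mm corner posts, 349 mm tall, at the corners of the footprint. Four rails of 30 mm thickness and 133 mm height run between adjacent posts with their undersides at z = 196 mm, their outer faces flush with the outside of the frame (the two x-running rails run between the posts' inner faces; the two y-running rails run between the posts' inner faces). 14 slats, each 96 mm wide (x) and 18 mm thick, lie across the top of the two x-running rails, running the full 1409 mm width of the frame in y; along x they sit between the end posts with a 36 mm gap after the −x posts and between neighbouring slats, leaving 46 mm before the +x posts.


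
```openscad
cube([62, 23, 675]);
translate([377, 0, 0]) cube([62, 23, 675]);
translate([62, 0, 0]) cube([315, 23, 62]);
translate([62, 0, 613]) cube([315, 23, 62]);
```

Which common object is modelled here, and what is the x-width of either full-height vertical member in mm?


A picture frame. The border width is 62 mm.

Four thin pieces enclosing a rectangular opening — a picture frame. The two full-height stiles are 675 mm tall; the top rail sits at z = 613 and is 62 mm tall, so the border above the opening is 675 − 613 = 62 mm, matching the stile x-width.


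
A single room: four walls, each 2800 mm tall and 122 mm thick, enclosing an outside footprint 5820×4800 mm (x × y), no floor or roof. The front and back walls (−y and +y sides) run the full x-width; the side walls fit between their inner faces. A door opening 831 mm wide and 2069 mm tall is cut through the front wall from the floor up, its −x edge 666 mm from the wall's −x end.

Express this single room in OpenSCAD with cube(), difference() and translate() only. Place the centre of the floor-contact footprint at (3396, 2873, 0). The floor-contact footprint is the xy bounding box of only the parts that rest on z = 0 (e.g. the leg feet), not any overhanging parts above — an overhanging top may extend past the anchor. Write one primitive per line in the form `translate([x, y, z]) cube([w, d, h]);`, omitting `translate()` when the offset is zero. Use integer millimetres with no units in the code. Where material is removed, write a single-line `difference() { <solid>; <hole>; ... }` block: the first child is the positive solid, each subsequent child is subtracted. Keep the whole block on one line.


difference() { translate([486, 473, 0]) cube([5820, 122, 2800]); translate([1152, 473, 0]) cube([831, 122, 2069]); }
translate([486, 5151, 0]) cube([5820, 122, 2800]);
translate([486, 595, 0]) cube([122, 4556, 2800]);
translate([6184, 595, 0]) cube([122, 4556, 2800]);


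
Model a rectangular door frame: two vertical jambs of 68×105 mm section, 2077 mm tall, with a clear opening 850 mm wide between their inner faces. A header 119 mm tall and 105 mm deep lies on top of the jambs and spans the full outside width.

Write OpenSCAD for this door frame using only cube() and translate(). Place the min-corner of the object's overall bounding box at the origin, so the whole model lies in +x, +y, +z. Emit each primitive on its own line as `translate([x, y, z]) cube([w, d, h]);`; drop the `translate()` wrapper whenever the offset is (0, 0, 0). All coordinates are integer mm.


cube([68, 105, 2077]);
translate([918, 0, 0]) cube([68, 105, 2077]);
translate([0, 0, 2077]) cube([986, 105, 119]);


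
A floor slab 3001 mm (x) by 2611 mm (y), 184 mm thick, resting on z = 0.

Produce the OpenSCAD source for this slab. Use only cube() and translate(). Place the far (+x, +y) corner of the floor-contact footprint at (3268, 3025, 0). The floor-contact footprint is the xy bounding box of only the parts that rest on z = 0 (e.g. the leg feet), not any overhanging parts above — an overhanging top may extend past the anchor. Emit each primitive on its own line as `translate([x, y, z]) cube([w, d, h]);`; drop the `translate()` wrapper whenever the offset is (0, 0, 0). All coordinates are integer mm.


translate([267, 414, 0]) cube([3001, 2611, 184]);


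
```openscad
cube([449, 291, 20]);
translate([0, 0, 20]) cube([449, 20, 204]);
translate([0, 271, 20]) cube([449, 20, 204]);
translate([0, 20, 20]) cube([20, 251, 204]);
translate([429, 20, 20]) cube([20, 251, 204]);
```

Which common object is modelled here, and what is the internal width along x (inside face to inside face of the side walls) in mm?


An open box. The internal width is 409 mm.

A 449×291 base slab with four walls standing on it — an open box. The base is 449 mm wide and the walls are 20 mm thick, so the internal width is 449 − 2 × 20 = 409 mm.


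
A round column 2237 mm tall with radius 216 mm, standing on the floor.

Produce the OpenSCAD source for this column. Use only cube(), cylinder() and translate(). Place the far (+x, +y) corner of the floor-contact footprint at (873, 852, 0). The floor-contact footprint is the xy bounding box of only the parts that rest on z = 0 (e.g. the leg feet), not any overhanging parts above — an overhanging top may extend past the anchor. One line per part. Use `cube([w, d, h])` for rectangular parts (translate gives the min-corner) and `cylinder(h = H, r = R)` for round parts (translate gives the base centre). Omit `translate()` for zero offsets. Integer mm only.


translate([657, 636, 0]) cylinder(h = 2237, r = 216);


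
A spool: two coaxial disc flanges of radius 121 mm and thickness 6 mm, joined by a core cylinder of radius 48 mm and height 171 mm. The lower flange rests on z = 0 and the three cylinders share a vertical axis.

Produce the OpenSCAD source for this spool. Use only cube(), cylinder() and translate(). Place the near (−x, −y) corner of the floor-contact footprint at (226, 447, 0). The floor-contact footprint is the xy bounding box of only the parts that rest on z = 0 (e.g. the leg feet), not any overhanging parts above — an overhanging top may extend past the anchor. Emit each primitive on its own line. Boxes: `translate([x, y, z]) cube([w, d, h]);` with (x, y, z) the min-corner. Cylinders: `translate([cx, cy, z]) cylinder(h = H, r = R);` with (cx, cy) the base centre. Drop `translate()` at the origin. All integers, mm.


translate([347, 568, 0]) cylinder(h = 6, r = 121);
translate([347, 568, 6]) cylinder(h = 171, r = 48);
translate([347, 568, 177]) cylinder(h = 6, r = 121);


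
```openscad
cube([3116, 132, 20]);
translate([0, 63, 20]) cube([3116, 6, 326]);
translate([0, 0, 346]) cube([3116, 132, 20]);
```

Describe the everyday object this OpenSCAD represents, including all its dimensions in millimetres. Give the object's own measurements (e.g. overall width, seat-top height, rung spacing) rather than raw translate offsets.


An I-beam lying along x, 3116 mm long. Overall section height 366 mm. Two flanges 132 mm wide (y) and 20 mm thick, one on the floor and one at the top; a web 6 mm thick runs between them, centred on the flange width.


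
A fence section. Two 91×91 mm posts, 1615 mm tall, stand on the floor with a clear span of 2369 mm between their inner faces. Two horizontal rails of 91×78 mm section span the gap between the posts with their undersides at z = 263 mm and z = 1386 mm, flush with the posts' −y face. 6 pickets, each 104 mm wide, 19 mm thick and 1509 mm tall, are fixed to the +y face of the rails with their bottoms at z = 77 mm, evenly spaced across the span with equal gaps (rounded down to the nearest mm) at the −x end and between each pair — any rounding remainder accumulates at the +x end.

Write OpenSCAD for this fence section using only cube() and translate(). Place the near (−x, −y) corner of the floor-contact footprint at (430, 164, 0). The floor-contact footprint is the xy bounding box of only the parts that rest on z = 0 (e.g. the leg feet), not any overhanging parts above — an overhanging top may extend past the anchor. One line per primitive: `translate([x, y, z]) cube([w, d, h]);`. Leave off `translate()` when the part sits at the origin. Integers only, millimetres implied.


translate([430, 164, 0]) cube([91, 91, 1615]);
translate([2890, 164, 0]) cube([91, 91, 1615]);
translate([521, 164, 263]) cube([2369, 91, 78]);
translate([521, 164, 1386]) cube([2369, 91, 78]);
translate([770, 255, 77]) cube([104, 19, 1509]);
translate([1123, 255, 77]) cube([104, 19, 1509]);
translate([1476, 255, 77]) cube([104, 19, 1509]);
translate([1829, 255, 77]) cube([104, 19, 1509]);
translate([2182, 255, 77]) cube([104, 19, 1509]);
translate([2535, 255, 77]) cube([104, 19, 1509]);
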